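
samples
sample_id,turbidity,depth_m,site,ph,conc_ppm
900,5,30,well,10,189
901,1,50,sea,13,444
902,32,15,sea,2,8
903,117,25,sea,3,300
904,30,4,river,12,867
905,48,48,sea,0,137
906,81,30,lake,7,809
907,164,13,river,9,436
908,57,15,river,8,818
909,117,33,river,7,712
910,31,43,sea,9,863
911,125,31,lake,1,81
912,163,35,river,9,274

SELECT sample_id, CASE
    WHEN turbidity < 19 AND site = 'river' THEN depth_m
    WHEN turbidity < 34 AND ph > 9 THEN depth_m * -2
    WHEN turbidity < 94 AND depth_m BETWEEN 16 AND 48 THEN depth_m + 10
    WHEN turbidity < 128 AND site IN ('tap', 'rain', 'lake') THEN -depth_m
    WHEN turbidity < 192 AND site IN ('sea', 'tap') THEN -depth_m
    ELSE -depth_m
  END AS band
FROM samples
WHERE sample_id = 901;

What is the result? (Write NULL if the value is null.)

sample_id = 901: turbidity=1, depth_m=50, site=sea, ph=13, conc_ppm=444.
turbidity < 19 AND site = 'river' → false
turbidity < 34 AND ph > 9 → true → -100

-100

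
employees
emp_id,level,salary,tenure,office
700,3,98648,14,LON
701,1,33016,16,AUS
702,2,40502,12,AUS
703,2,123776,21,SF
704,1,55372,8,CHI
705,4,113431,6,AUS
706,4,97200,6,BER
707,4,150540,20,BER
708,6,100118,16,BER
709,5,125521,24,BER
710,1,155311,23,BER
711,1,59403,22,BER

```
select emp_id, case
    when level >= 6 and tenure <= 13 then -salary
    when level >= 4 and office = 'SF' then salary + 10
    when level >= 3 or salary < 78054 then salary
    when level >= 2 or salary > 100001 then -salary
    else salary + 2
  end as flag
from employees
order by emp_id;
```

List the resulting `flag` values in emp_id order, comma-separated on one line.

emp_id=700: level >= 3 or salary < 78054 → 98648
emp_id=701: level >= 3 or salary < 78054 → 33016
emp_id=702: level >= 3 or salary < 78054 → 40502
emp_id=703: level >= 2 or salary > 100001 → -123776
emp_id=704: level >= 3 or salary < 78054 → 55372
emp_id=705: level >= 3 or salary < 78054 → 113431
emp_id=706: level >= 3 or salary < 78054 → 97200
emp_id=707: level >= 3 or salary < 78054 → 150540
emp_id=708: level >= 3 or salary < 78054 → 100118
emp_id=709: level >= 3 or salary < 78054 → 125521
emp_id=710: level >= 2 or salary > 100001 → -155311
emp_id=711: level >= 3 or salary < 78054 → 59403

98648, 33016, 40502, -123776, 55372, 113431, 97200, 150540, 100118, 125521, -155311, 59403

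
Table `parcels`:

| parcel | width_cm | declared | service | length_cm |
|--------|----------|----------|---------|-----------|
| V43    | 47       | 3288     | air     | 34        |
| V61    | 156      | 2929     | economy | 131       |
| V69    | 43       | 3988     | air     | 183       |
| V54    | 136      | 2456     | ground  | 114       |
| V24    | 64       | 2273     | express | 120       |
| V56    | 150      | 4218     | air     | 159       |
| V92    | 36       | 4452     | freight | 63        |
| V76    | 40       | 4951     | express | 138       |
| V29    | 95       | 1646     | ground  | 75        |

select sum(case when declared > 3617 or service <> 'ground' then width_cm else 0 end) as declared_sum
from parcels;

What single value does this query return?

536

parcel=V43: ✓ → 47
parcel=V61: ✓ → 156
parcel=V69: ✓ → 43
parcel=V54: ✗
parcel=V24: ✓ → 64
parcel=V56: ✓ → 150
parcel=V92: ✓ → 36
parcel=V76: ✓ → 40
parcel=V29: ✗
declared_sum = 47 + 156 + 43 + 64 + 150 + 36 + 40 = 536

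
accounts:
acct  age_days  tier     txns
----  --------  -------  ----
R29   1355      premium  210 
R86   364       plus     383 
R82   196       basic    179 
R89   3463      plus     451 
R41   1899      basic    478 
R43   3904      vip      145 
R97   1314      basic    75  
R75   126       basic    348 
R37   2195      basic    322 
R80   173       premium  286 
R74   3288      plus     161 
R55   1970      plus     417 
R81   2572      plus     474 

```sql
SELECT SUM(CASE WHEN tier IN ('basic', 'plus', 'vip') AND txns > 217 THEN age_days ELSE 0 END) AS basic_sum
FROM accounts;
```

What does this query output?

12589

acct=R29: ✗
acct=R86: ✓ → 364
acct=R82: ✗
acct=R89: ✓ → 3463
acct=R41: ✓ → 1899
acct=R43: ✗
acct=R97: ✗
acct=R75: ✓ → 126
acct=R37: ✓ → 2195
acct=R80: ✗
acct=R74: ✗
acct=R55: ✓ → 1970
acct=R81: ✓ → 2572
basic_sum = 364 + 3463 + 1899 + 126 + 2195 + 1970 + 2572 = 12589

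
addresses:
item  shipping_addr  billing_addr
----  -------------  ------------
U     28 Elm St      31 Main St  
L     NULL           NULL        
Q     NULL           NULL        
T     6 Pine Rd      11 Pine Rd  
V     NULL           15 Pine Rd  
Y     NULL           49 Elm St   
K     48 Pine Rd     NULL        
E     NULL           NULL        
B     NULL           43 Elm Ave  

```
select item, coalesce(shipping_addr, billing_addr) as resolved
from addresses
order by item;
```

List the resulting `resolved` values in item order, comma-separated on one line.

item=B: shipping_addr=NULL, billing_addr=43 Elm Ave → 43 Elm Ave
item=E: shipping_addr=NULL, billing_addr=NULL (all NULL) → NULL
item=K: shipping_addr=48 Pine Rd → 48 Pine Rd
item=L: shipping_addr=NULL, billing_addr=NULL (all NULL) → NULL
item=Q: shipping_addr=NULL, billing_addr=NULL (all NULL) → NULL
item=T: shipping_addr=6 Pine Rd → 6 Pine Rd
item=U: shipping_addr=28 Elm St → 28 Elm St
item=V: shipping_addr=NULL, billing_addr=15 Pine Rd → 15 Pine Rd
item=Y: shipping_addr=NULL, billing_addr=49 Elm St → 49 Elm St

43 Elm Ave, NULL, 48 Pine Rd, NULL, NULL, 6 Pine Rd, 28 Elm St, 15 Pine Rd, 49 Elm St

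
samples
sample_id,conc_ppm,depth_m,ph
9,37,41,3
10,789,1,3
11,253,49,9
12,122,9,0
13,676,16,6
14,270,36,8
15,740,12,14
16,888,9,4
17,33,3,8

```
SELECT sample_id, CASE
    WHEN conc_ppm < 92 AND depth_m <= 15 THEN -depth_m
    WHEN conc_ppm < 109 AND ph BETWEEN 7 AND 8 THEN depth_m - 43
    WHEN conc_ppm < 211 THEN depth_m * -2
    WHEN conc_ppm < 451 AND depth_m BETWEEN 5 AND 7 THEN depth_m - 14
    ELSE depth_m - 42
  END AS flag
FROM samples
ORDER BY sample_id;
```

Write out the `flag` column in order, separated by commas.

sample_id=9: conc_ppm < 211 → -82
sample_id=10: ELSE → -41
sample_id=11: ELSE → 7
sample_id=12: conc_ppm < 211 → -18
sample_id=13: ELSE → -26
sample_id=14: ELSE → -6
sample_id=15: ELSE → -30
sample_id=16: ELSE → -33
sample_id=17: conc_ppm < 92 AND depth_m <= 15 → -3

-82, -41, 7, -18, -26, -6, -30, -33, -3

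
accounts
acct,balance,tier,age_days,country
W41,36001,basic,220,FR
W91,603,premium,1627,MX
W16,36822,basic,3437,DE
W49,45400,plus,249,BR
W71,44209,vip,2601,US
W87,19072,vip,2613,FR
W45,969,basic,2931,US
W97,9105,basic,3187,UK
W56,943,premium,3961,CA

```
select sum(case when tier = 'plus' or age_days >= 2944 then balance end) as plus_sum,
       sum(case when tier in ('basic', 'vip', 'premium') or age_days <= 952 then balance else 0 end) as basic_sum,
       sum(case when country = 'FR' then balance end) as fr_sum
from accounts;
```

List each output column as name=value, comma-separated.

plus_sum=92270, basic_sum=193124, fr_sum=55073

[plus_sum: tier = 'plus' or age_days >= 2944]
acct=W41: ✗
acct=W91: ✗
acct=W16: ✓ → 36822
acct=W49: ✓ → 45400
acct=W71: ✗
acct=W87: ✗
acct=W45: ✗
acct=W97: ✓ → 9105
acct=W56: ✓ → 943
plus_sum = 36822 + 45400 + 9105 + 943 = 92270
—
[basic_sum: tier in ('basic', 'vip', 'premium') or age_days <= 952]
acct=W41: ✓ → 36001
acct=W91: ✓ → 603
acct=W16: ✓ → 36822
acct=W49: ✓ → 45400
acct=W71: ✓ → 44209
acct=W87: ✓ → 19072
acct=W45: ✓ → 969
acct=W97: ✓ → 9105
acct=W56: ✓ → 943
basic_sum = 36001 + 603 + 36822 + 45400 + 44209 + 19072 + 969 + 9105 + 943 = 193124
—
[fr_sum: country = 'FR']
acct=W41: ✓ → 36001
acct=W91: ✗
acct=W16: ✗
acct=W49: ✗
acct=W71: ✗
acct=W87: ✓ → 19072
acct=W45: ✗
acct=W97: ✗
acct=W56: ✗
fr_sum = 36001 + 19072 = 55073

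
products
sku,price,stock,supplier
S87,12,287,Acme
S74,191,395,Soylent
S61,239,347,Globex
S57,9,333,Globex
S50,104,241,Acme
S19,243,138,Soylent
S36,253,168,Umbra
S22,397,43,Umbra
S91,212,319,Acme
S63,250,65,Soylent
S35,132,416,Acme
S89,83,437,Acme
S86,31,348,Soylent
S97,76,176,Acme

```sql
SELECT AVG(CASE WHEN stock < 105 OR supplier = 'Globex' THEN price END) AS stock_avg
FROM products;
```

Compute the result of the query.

sku=S87: ✗
sku=S74: ✗
sku=S61: ✓ → 239
sku=S57: ✓ → 9
sku=S50: ✗
sku=S19: ✗
sku=S36: ✗
sku=S22: ✓ → 397
sku=S91: ✗
sku=S63: ✓ → 250
sku=S35: ✗
sku=S89: ✗
sku=S86: ✗
sku=S97: ✗
stock_avg = (239 + 9 + 397 + 250) / 4 = 223.75

223.75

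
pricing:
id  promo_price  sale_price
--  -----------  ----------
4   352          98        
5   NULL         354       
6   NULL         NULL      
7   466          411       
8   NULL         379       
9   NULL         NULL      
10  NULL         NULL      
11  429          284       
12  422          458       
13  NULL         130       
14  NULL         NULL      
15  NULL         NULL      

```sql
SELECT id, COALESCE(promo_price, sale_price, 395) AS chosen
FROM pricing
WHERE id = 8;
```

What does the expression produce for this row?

id = 8: promo_price=NULL, sale_price=379.
promo_price=NULL, sale_price=379 → 379

379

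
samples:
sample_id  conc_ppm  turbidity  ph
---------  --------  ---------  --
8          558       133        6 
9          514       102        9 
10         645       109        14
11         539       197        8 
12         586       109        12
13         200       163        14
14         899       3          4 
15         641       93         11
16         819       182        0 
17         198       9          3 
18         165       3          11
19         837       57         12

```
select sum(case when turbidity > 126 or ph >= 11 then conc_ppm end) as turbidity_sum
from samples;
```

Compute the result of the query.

sample_id=8: ✓ → 558
sample_id=9: ✗
sample_id=10: ✓ → 645
sample_id=11: ✓ → 539
sample_id=12: ✓ → 586
sample_id=13: ✓ → 200
sample_id=14: ✗
sample_id=15: ✓ → 641
sample_id=16: ✓ → 819
sample_id=17: ✗
sample_id=18: ✓ → 165
sample_id=19: ✓ → 837
turbidity_sum = 558 + 645 + 539 + 586 + 200 + 641 + 819 + 165 + 837 = 4990

4990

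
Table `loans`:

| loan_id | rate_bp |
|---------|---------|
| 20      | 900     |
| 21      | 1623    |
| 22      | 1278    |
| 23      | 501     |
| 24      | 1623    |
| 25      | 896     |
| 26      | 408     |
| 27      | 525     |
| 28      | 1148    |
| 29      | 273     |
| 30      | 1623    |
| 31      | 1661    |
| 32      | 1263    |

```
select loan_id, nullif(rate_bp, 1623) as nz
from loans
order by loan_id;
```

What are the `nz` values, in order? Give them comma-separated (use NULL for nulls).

900, NULL, 1278, 501, NULL, 896, 408, 525, 1148, 273, NULL, 1661, 1263

loan_id=20: rate_bp=900 vs 1623: differ → 900
loan_id=21: rate_bp=1623 vs 1623: equal → NULL
loan_id=22: rate_bp=1278 vs 1623: differ → 1278
loan_id=23: rate_bp=501 vs 1623: differ → 501
loan_id=24: rate_bp=1623 vs 1623: equal → NULL
loan_id=25: rate_bp=896 vs 1623: differ → 896
loan_id=26: rate_bp=408 vs 1623: differ → 408
loan_id=27: rate_bp=525 vs 1623: differ → 525
loan_id=28: rate_bp=1148 vs 1623: differ → 1148
loan_id=29: rate_bp=273 vs 1623: differ → 273
loan_id=30: rate_bp=1623 vs 1623: equal → NULL
loan_id=31: rate_bp=1661 vs 1623: differ → 1661
loan_id=32: rate_bp=1263 vs 1623: differ → 1263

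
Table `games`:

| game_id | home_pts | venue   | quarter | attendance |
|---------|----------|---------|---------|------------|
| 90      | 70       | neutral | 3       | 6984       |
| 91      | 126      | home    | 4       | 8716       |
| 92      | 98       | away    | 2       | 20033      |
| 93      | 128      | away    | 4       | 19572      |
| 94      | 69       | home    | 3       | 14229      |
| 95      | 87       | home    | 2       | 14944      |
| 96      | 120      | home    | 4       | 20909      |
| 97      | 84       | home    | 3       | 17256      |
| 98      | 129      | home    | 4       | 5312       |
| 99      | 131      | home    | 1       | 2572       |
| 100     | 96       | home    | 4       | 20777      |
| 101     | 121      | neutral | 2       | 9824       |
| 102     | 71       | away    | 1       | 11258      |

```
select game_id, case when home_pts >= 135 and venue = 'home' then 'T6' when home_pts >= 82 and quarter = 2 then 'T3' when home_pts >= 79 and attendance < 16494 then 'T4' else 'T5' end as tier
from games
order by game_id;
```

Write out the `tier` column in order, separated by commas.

T5, T4, T3, T5, T5, T3, T5, T5, T4, T4, T5, T3, T5

game_id=90: ELSE → T5
game_id=91: home_pts >= 79 and attendance < 16494 → T4
game_id=92: home_pts >= 82 and quarter = 2 → T3
game_id=93: ELSE → T5
game_id=94: ELSE → T5
game_id=95: home_pts >= 82 and quarter = 2 → T3
game_id=96: ELSE → T5
game_id=97: ELSE → T5
game_id=98: home_pts >= 79 and attendance < 16494 → T4
game_id=99: home_pts >= 79 and attendance < 16494 → T4
game_id=100: ELSE → T5
game_id=101: home_pts >= 82 and quarter = 2 → T3
game_id=102: ELSE → T5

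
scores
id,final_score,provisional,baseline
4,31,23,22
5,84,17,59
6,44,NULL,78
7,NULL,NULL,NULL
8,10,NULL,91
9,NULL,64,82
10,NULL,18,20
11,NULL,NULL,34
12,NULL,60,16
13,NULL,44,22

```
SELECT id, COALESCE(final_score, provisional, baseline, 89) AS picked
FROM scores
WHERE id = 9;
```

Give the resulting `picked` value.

64

id = 9: final_score=NULL, provisional=64, baseline=82.
final_score=NULL, provisional=64 → 64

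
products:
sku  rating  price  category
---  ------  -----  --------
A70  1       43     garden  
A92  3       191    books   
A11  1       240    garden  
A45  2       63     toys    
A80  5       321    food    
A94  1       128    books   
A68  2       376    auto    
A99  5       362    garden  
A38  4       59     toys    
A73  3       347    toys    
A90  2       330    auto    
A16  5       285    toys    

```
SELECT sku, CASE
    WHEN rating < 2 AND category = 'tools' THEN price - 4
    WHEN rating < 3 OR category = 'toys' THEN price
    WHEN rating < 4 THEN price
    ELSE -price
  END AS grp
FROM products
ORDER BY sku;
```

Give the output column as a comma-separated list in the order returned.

sku=A11: rating < 3 OR category = 'toys' → 240
sku=A16: rating < 3 OR category = 'toys' → 285
sku=A38: rating < 3 OR category = 'toys' → 59
sku=A45: rating < 3 OR category = 'toys' → 63
sku=A68: rating < 3 OR category = 'toys' → 376
sku=A70: rating < 3 OR category = 'toys' → 43
sku=A73: rating < 3 OR category = 'toys' → 347
sku=A80: ELSE → -321
sku=A90: rating < 3 OR category = 'toys' → 330
sku=A92: rating < 4 → 191
sku=A94: rating < 3 OR category = 'toys' → 128
sku=A99: ELSE → -362

240, 285, 59, 63, 376, 43, 347, -321, 330, 191, 128, -362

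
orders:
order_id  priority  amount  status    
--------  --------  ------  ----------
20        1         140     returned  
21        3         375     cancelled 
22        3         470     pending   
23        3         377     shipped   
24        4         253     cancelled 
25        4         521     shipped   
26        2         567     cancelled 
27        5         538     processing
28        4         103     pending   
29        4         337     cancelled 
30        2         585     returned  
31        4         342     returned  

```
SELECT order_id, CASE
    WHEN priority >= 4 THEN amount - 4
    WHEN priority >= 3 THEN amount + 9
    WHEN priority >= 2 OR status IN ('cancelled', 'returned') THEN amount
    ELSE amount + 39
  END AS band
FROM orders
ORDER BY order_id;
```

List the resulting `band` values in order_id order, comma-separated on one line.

order_id=20: priority >= 2 OR status IN ('cancelled', 'returned') → 140
order_id=21: priority >= 3 → 384
order_id=22: priority >= 3 → 479
order_id=23: priority >= 3 → 386
order_id=24: priority >= 4 → 249
order_id=25: priority >= 4 → 517
order_id=26: priority >= 2 OR status IN ('cancelled', 'returned') → 567
order_id=27: priority >= 4 → 534
order_id=28: priority >= 4 → 99
order_id=29: priority >= 4 → 333
order_id=30: priority >= 2 OR status IN ('cancelled', 'returned') → 585
order_id=31: priority >= 4 → 338

140, 384, 479, 386, 249, 517, 567, 534, 99, 333, 585, 338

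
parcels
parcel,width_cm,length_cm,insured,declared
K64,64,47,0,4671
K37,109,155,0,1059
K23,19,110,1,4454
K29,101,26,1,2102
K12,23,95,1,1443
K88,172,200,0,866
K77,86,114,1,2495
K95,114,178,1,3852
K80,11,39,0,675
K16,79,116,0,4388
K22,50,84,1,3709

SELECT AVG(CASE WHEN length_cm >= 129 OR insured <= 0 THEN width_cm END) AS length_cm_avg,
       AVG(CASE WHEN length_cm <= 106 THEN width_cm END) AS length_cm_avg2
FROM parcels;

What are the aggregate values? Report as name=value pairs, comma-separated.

[length_cm_avg: length_cm >= 129 OR insured <= 0]
parcel=K64: ✓ → 64
parcel=K37: ✓ → 109
parcel=K23: ✗
parcel=K29: ✗
parcel=K12: ✗
parcel=K88: ✓ → 172
parcel=K77: ✗
parcel=K95: ✓ → 114
parcel=K80: ✓ → 11
parcel=K16: ✓ → 79
parcel=K22: ✗
length_cm_avg = (64 + 109 + 172 + 114 + 11 + 79) / 6 = 91.5
—
[length_cm_avg2: length_cm <= 106]
parcel=K64: ✓ → 64
parcel=K37: ✗
parcel=K23: ✗
parcel=K29: ✓ → 101
parcel=K12: ✓ → 23
parcel=K88: ✗
parcel=K77: ✗
parcel=K95: ✗
parcel=K80: ✓ → 11
parcel=K16: ✗
parcel=K22: ✓ → 50
length_cm_avg2 = (64 + 101 + 23 + 11 + 50) / 5 = 49.8

length_cm_avg=91.5, length_cm_avg2=49.8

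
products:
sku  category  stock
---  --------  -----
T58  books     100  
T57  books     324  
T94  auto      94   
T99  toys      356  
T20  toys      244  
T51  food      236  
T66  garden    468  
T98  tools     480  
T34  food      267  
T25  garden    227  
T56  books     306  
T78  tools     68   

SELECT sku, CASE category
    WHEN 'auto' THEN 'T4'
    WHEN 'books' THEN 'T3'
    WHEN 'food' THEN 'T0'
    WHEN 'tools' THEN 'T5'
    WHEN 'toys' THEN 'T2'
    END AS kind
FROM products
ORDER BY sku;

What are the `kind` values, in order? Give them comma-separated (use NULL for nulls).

T2, NULL, T0, T0, T3, T3, T3, NULL, T5, T4, T5, T2

sku=T20: category='toys' → T2
sku=T25: (no match → NULL) → NULL
sku=T34: category='food' → T0
sku=T51: category='food' → T0
sku=T56: category='books' → T3
sku=T57: category='books' → T3
sku=T58: category='books' → T3
sku=T66: (no match → NULL) → NULL
sku=T78: category='tools' → T5
sku=T94: category='auto' → T4
sku=T98: category='tools' → T5
sku=T99: category='toys' → T2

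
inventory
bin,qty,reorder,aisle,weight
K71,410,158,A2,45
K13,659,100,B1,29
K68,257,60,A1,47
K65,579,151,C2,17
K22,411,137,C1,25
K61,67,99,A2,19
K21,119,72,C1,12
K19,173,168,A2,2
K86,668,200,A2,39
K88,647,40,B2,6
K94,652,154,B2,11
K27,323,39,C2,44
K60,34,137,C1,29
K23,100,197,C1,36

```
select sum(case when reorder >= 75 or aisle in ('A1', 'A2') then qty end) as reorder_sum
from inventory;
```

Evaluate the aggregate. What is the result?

bin=K71: ✓ → 410
bin=K13: ✓ → 659
bin=K68: ✓ → 257
bin=K65: ✓ → 579
bin=K22: ✓ → 411
bin=K61: ✓ → 67
bin=K21: ✗
bin=K19: ✓ → 173
bin=K86: ✓ → 668
bin=K88: ✗
bin=K94: ✓ → 652
bin=K27: ✗
bin=K60: ✓ → 34
bin=K23: ✓ → 100
reorder_sum = 410 + 659 + 257 + 579 + 411 + 67 + 173 + 668 + 652 + 34 + 100 = 4010

4010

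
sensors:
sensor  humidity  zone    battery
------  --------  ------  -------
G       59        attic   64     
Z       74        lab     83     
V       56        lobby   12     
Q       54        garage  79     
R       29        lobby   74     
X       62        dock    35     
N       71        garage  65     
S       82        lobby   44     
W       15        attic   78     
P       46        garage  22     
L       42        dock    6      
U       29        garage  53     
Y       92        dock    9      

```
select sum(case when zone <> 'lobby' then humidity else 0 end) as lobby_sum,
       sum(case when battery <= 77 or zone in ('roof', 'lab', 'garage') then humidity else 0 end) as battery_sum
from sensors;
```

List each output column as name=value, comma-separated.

[lobby_sum: zone <> 'lobby']
sensor=G: ✓ → 59
sensor=Z: ✓ → 74
sensor=V: ✗
sensor=Q: ✓ → 54
sensor=R: ✗
sensor=X: ✓ → 62
sensor=N: ✓ → 71
sensor=S: ✗
sensor=W: ✓ → 15
sensor=P: ✓ → 46
sensor=L: ✓ → 42
sensor=U: ✓ → 29
sensor=Y: ✓ → 92
lobby_sum = 59 + 74 + 54 + 62 + 71 + 15 + 46 + 42 + 29 + 92 = 544
—
[battery_sum: battery <= 77 or zone in ('roof', 'lab', 'garage')]
sensor=G: ✓ → 59
sensor=Z: ✓ → 74
sensor=V: ✓ → 56
sensor=Q: ✓ → 54
sensor=R: ✓ → 29
sensor=X: ✓ → 62
sensor=N: ✓ → 71
sensor=S: ✓ → 82
sensor=W: ✗
sensor=P: ✓ → 46
sensor=L: ✓ → 42
sensor=U: ✓ → 29
sensor=Y: ✓ → 92
battery_sum = 59 + 74 + 56 + 54 + 29 + 62 + 71 + 82 + 46 + 42 + 29 + 92 = 696

lobby_sum=544, battery_sum=696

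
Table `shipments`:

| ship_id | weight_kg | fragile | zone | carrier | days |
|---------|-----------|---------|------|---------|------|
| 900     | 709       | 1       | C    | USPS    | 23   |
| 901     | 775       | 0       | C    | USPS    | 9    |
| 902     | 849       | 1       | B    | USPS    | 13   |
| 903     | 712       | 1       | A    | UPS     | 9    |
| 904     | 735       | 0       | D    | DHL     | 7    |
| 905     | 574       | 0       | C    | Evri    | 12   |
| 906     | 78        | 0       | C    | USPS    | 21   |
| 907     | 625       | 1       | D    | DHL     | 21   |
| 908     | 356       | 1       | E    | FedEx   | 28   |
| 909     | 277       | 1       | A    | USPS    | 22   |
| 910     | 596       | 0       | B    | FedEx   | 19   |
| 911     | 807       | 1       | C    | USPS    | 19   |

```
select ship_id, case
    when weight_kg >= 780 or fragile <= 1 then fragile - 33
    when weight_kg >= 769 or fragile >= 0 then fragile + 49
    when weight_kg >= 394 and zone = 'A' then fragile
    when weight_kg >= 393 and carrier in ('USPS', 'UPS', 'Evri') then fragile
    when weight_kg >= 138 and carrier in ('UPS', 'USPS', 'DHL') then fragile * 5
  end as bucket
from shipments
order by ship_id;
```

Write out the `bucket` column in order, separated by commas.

-32, -33, -32, -32, -33, -33, -33, -32, -32, -32, -33, -32

ship_id=900: weight_kg >= 780 or fragile <= 1 → -32
ship_id=901: weight_kg >= 780 or fragile <= 1 → -33
ship_id=902: weight_kg >= 780 or fragile <= 1 → -32
ship_id=903: weight_kg >= 780 or fragile <= 1 → -32
ship_id=904: weight_kg >= 780 or fragile <= 1 → -33
ship_id=905: weight_kg >= 780 or fragile <= 1 → -33
ship_id=906: weight_kg >= 780 or fragile <= 1 → -33
ship_id=907: weight_kg >= 780 or fragile <= 1 → -32
ship_id=908: weight_kg >= 780 or fragile <= 1 → -32
ship_id=909: weight_kg >= 780 or fragile <= 1 → -32
ship_id=910: weight_kg >= 780 or fragile <= 1 → -33
ship_id=911: weight_kg >= 780 or fragile <= 1 → -32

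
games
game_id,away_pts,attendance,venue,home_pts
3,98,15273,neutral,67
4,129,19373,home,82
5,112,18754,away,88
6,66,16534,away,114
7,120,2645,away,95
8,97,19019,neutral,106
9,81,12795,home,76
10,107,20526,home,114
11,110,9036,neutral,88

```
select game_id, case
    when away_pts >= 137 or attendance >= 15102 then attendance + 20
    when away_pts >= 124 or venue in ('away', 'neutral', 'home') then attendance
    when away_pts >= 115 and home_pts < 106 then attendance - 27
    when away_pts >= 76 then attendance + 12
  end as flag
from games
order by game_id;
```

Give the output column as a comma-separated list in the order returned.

game_id=3: away_pts >= 137 or attendance >= 15102 → 15293
game_id=4: away_pts >= 137 or attendance >= 15102 → 19393
game_id=5: away_pts >= 137 or attendance >= 15102 → 18774
game_id=6: away_pts >= 137 or attendance >= 15102 → 16554
game_id=7: away_pts >= 124 or venue in ('away', 'neutral', 'home') → 2645
game_id=8: away_pts >= 137 or attendance >= 15102 → 19039
game_id=9: away_pts >= 124 or venue in ('away', 'neutral', 'home') → 12795
game_id=10: away_pts >= 137 or attendance >= 15102 → 20546
game_id=11: away_pts >= 124 or venue in ('away', 'neutral', 'home') → 9036

15293, 19393, 18774, 16554, 2645, 19039, 12795, 20546, 9036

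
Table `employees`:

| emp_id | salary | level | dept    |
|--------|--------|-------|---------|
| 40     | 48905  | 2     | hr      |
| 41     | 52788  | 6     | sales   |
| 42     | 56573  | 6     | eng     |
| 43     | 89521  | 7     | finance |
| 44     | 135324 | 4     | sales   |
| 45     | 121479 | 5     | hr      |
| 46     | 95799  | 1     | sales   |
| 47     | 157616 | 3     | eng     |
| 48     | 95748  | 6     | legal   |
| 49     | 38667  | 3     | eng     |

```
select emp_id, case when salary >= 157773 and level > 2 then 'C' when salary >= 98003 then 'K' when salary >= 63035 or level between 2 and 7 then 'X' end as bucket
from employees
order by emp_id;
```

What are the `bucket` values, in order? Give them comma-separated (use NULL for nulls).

X, X, X, X, K, K, X, K, X, X

emp_id=40: salary >= 63035 or level between 2 and 7 → X
emp_id=41: salary >= 63035 or level between 2 and 7 → X
emp_id=42: salary >= 63035 or level between 2 and 7 → X
emp_id=43: salary >= 63035 or level between 2 and 7 → X
emp_id=44: salary >= 98003 → K
emp_id=45: salary >= 98003 → K
emp_id=46: salary >= 63035 or level between 2 and 7 → X
emp_id=47: salary >= 98003 → K
emp_id=48: salary >= 63035 or level between 2 and 7 → X
emp_id=49: salary >= 63035 or level between 2 and 7 → X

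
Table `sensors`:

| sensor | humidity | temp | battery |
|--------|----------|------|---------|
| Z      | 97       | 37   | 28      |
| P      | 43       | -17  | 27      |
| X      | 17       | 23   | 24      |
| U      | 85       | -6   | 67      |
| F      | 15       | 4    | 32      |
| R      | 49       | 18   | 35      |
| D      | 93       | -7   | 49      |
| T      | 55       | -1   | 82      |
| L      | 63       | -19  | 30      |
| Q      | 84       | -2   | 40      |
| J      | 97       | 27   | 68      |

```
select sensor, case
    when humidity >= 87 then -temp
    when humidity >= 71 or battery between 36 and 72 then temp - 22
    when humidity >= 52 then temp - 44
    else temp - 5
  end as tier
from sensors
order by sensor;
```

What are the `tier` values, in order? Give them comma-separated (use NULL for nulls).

7, -1, -27, -63, -22, -24, 13, -45, -28, 18, -37

sensor=D: humidity >= 87 → 7
sensor=F: ELSE → -1
sensor=J: humidity >= 87 → -27
sensor=L: humidity >= 52 → -63
sensor=P: ELSE → -22
sensor=Q: humidity >= 71 or battery between 36 and 72 → -24
sensor=R: ELSE → 13
sensor=T: humidity >= 52 → -45
sensor=U: humidity >= 71 or battery between 36 and 72 → -28
sensor=X: ELSE → 18
sensor=Z: humidity >= 87 → -37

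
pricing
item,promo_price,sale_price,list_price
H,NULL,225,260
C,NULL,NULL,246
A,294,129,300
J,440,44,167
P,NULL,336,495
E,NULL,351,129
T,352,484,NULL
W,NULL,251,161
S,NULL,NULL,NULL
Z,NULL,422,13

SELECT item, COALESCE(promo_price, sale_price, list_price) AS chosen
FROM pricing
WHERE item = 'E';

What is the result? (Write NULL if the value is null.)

item = E: promo_price=NULL, sale_price=351, list_price=129.
promo_price=NULL, sale_price=351 → 351

351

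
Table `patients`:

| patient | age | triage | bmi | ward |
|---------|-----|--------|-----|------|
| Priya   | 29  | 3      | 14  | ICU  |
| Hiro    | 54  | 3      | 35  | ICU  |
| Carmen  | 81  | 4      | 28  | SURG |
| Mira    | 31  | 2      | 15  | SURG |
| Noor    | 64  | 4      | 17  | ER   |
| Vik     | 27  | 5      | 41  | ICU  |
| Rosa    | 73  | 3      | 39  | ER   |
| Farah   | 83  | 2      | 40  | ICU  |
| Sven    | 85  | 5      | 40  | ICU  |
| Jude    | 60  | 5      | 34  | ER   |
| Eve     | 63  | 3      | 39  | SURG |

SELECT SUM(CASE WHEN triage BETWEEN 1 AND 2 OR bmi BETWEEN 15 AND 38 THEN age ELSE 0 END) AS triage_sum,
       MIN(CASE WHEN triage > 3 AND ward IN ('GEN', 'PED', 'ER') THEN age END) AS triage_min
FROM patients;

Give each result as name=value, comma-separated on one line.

[triage_sum: triage BETWEEN 1 AND 2 OR bmi BETWEEN 15 AND 38]
patient=Priya: ✗
patient=Hiro: ✓ → 54
patient=Carmen: ✓ → 81
patient=Mira: ✓ → 31
patient=Noor: ✓ → 64
patient=Vik: ✗
patient=Rosa: ✗
patient=Farah: ✓ → 83
patient=Sven: ✗
patient=Jude: ✓ → 60
patient=Eve: ✗
triage_sum = 54 + 81 + 31 + 64 + 83 + 60 = 373
—
[triage_min: triage > 3 AND ward IN ('GEN', 'PED', 'ER')]
patient=Priya: ✗
patient=Hiro: ✗
patient=Carmen: ✗
patient=Mira: ✗
patient=Noor: ✓ → 64
patient=Vik: ✗
patient=Rosa: ✗
patient=Farah: ✗
patient=Sven: ✗
patient=Jude: ✓ → 60
patient=Eve: ✗
triage_min = MIN(64, 60) = 60

triage_sum=373, triage_min=60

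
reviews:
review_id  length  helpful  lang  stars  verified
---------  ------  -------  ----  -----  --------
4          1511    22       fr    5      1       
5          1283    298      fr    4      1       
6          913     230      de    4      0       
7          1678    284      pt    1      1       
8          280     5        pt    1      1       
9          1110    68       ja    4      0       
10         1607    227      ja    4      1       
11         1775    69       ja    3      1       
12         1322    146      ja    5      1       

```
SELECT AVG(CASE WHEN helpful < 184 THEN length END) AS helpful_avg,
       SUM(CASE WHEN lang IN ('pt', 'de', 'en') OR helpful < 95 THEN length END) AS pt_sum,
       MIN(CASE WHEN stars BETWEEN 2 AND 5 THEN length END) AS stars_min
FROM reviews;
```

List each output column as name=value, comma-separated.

helpful_avg=1199.6, pt_sum=7267, stars_min=913

[helpful_avg: helpful < 184]
review_id=4: ✓ → 1511
review_id=5: ✗
review_id=6: ✗
review_id=7: ✗
review_id=8: ✓ → 280
review_id=9: ✓ → 1110
review_id=10: ✗
review_id=11: ✓ → 1775
review_id=12: ✓ → 1322
helpful_avg = (1511 + 280 + 1110 + 1775 + 1322) / 5 = 1199.6
—
[pt_sum: lang IN ('pt', 'de', 'en') OR helpful < 95]
review_id=4: ✓ → 1511
review_id=5: ✗
review_id=6: ✓ → 913
review_id=7: ✓ → 1678
review_id=8: ✓ → 280
review_id=9: ✓ → 1110
review_id=10: ✗
review_id=11: ✓ → 1775
review_id=12: ✗
pt_sum = 1511 + 913 + 1678 + 280 + 1110 + 1775 = 7267
—
[stars_min: stars BETWEEN 2 AND 5]
review_id=4: ✓ → 1511
review_id=5: ✓ → 1283
review_id=6: ✓ → 913
review_id=7: ✗
review_id=8: ✗
review_id=9: ✓ → 1110
review_id=10: ✓ → 1607
review_id=11: ✓ → 1775
review_id=12: ✓ → 1322
stars_min = MIN(1511, 1283, 913, 1110, 1607, 1775, 1322) = 913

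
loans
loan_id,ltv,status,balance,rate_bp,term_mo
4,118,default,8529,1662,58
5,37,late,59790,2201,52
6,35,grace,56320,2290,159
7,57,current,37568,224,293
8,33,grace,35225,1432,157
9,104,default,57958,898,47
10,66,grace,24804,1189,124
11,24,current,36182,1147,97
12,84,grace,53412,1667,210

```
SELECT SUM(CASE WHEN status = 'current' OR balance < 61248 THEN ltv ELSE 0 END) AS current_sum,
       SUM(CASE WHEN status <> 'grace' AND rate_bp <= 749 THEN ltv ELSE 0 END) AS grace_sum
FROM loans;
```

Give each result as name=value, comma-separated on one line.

[current_sum: status = 'current' OR balance < 61248]
loan_id=4: ✓ → 118
loan_id=5: ✓ → 37
loan_id=6: ✓ → 35
loan_id=7: ✓ → 57
loan_id=8: ✓ → 33
loan_id=9: ✓ → 104
loan_id=10: ✓ → 66
loan_id=11: ✓ → 24
loan_id=12: ✓ → 84
current_sum = 118 + 37 + 35 + 57 + 33 + 104 + 66 + 24 + 84 = 558
—
[grace_sum: status <> 'grace' AND rate_bp <= 749]
loan_id=4: ✗
loan_id=5: ✗
loan_id=6: ✗
loan_id=7: ✓ → 57
loan_id=8: ✗
loan_id=9: ✗
loan_id=10: ✗
loan_id=11: ✗
loan_id=12: ✗
grace_sum = 57

current_sum=558, grace_sum=57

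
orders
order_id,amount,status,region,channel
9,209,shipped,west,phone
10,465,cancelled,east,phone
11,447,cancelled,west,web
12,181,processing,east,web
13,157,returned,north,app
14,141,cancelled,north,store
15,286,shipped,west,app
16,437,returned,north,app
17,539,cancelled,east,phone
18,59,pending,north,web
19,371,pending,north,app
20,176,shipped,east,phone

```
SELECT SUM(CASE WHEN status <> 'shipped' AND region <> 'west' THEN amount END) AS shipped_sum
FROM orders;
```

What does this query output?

2350

order_id=9: ✗
order_id=10: ✓ → 465
order_id=11: ✗
order_id=12: ✓ → 181
order_id=13: ✓ → 157
order_id=14: ✓ → 141
order_id=15: ✗
order_id=16: ✓ → 437
order_id=17: ✓ → 539
order_id=18: ✓ → 59
order_id=19: ✓ → 371
order_id=20: ✗
shipped_sum = 465 + 181 + 157 + 141 + 437 + 539 + 59 + 371 = 2350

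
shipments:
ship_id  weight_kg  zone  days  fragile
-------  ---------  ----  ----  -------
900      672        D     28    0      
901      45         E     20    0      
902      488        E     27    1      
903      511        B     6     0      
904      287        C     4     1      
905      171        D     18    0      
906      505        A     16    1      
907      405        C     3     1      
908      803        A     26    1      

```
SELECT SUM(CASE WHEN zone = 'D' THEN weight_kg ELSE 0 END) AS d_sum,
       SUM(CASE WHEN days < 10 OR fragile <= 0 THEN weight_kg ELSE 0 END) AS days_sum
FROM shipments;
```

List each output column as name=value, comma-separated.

d_sum=843, days_sum=2091

[d_sum: zone = 'D']
ship_id=900: ✓ → 672
ship_id=901: ✗
ship_id=902: ✗
ship_id=903: ✗
ship_id=904: ✗
ship_id=905: ✓ → 171
ship_id=906: ✗
ship_id=907: ✗
ship_id=908: ✗
d_sum = 672 + 171 = 843
—
[days_sum: days < 10 OR fragile <= 0]
ship_id=900: ✓ → 672
ship_id=901: ✓ → 45
ship_id=902: ✗
ship_id=903: ✓ → 511
ship_id=904: ✓ → 287
ship_id=905: ✓ → 171
ship_id=906: ✗
ship_id=907: ✓ → 405
ship_id=908: ✗
days_sum = 672 + 45 + 511 + 287 + 171 + 405 = 2091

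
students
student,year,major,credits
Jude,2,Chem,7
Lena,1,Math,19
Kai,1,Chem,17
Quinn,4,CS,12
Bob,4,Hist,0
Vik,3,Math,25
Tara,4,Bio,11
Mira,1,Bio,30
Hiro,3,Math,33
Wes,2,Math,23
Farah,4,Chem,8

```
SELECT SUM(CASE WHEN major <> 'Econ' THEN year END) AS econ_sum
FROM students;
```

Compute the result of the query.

29

student=Jude: ✓ → 2
student=Lena: ✓ → 1
student=Kai: ✓ → 1
student=Quinn: ✓ → 4
student=Bob: ✓ → 4
student=Vik: ✓ → 3
student=Tara: ✓ → 4
student=Mira: ✓ → 1
student=Hiro: ✓ → 3
student=Wes: ✓ → 2
student=Farah: ✓ → 4
econ_sum = 2 + 1 + 1 + 4 + 4 + 3 + 4 + 1 + 3 + 2 + 4 = 29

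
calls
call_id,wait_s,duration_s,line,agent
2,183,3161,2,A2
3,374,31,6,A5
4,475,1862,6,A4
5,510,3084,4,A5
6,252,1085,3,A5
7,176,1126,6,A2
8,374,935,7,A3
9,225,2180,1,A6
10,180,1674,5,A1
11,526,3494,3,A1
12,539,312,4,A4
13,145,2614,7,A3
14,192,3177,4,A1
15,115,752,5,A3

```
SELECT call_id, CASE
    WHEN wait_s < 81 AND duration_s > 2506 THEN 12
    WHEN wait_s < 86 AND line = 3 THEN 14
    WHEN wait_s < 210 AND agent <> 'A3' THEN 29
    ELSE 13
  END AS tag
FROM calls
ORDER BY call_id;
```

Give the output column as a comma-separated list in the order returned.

call_id=2: wait_s < 210 AND agent <> 'A3' → 29
call_id=3: ELSE → 13
call_id=4: ELSE → 13
call_id=5: ELSE → 13
call_id=6: ELSE → 13
call_id=7: wait_s < 210 AND agent <> 'A3' → 29
call_id=8: ELSE → 13
call_id=9: ELSE → 13
call_id=10: wait_s < 210 AND agent <> 'A3' → 29
call_id=11: ELSE → 13
call_id=12: ELSE → 13
call_id=13: ELSE → 13
call_id=14: wait_s < 210 AND agent <> 'A3' → 29
call_id=15: ELSE → 13

29, 13, 13, 13, 13, 29, 13, 13, 29, 13, 13, 13, 29, 13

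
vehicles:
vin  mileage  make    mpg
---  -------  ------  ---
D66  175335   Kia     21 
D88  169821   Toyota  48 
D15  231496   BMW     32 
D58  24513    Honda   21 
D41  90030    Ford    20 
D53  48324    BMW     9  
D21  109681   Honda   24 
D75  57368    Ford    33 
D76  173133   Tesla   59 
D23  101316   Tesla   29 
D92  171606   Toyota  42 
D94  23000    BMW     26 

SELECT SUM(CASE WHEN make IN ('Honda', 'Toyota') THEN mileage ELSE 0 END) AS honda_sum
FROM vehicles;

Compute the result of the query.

vin=D66: ✗
vin=D88: ✓ → 169821
vin=D15: ✗
vin=D58: ✓ → 24513
vin=D41: ✗
vin=D53: ✗
vin=D21: ✓ → 109681
vin=D75: ✗
vin=D76: ✗
vin=D23: ✗
vin=D92: ✓ → 171606
vin=D94: ✗
honda_sum = 169821 + 24513 + 109681 + 171606 = 475621

475621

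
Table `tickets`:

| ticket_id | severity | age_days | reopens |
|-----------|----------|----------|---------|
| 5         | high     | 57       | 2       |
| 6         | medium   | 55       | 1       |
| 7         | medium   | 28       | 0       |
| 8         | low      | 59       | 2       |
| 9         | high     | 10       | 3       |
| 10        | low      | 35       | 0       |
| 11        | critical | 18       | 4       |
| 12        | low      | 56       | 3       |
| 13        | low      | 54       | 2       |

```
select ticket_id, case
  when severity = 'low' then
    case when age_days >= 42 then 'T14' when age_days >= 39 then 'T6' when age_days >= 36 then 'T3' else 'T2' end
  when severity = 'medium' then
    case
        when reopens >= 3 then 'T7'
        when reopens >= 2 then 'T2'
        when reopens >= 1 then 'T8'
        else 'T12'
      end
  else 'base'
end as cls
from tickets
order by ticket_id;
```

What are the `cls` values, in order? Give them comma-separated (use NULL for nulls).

ticket_id=5: severity='high' → outer ELSE → base
ticket_id=6: severity='medium' → inner[reopens >= 1] → T8
ticket_id=7: severity='medium' → inner[ELSE] → T12
ticket_id=8: severity='low' → inner[age_days >= 42] → T14
ticket_id=9: severity='high' → outer ELSE → base
ticket_id=10: severity='low' → inner[ELSE] → T2
ticket_id=11: severity='critical' → outer ELSE → base
ticket_id=12: severity='low' → inner[age_days >= 42] → T14
ticket_id=13: severity='low' → inner[age_days >= 42] → T14

base, T8, T12, T14, base, T2, base, T14, T14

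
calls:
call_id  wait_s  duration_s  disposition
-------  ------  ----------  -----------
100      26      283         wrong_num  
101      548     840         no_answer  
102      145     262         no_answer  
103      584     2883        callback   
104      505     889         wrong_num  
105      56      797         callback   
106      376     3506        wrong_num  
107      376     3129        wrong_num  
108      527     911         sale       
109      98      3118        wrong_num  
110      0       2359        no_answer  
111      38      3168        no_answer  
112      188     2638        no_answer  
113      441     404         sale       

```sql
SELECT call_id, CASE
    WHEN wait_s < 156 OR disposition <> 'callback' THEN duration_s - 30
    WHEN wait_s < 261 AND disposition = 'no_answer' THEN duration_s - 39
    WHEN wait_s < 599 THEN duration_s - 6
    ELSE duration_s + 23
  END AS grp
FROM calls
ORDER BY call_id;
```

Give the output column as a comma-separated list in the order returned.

253, 810, 232, 2877, 859, 767, 3476, 3099, 881, 3088, 2329, 3138, 2608, 374

call_id=100: wait_s < 156 OR disposition <> 'callback' → 253
call_id=101: wait_s < 156 OR disposition <> 'callback' → 810
call_id=102: wait_s < 156 OR disposition <> 'callback' → 232
call_id=103: wait_s < 599 → 2877
call_id=104: wait_s < 156 OR disposition <> 'callback' → 859
call_id=105: wait_s < 156 OR disposition <> 'callback' → 767
call_id=106: wait_s < 156 OR disposition <> 'callback' → 3476
call_id=107: wait_s < 156 OR disposition <> 'callback' → 3099
call_id=108: wait_s < 156 OR disposition <> 'callback' → 881
call_id=109: wait_s < 156 OR disposition <> 'callback' → 3088
call_id=110: wait_s < 156 OR disposition <> 'callback' → 2329
call_id=111: wait_s < 156 OR disposition <> 'callback' → 3138
call_id=112: wait_s < 156 OR disposition <> 'callback' → 2608
call_id=113: wait_s < 156 OR disposition <> 'callback' → 374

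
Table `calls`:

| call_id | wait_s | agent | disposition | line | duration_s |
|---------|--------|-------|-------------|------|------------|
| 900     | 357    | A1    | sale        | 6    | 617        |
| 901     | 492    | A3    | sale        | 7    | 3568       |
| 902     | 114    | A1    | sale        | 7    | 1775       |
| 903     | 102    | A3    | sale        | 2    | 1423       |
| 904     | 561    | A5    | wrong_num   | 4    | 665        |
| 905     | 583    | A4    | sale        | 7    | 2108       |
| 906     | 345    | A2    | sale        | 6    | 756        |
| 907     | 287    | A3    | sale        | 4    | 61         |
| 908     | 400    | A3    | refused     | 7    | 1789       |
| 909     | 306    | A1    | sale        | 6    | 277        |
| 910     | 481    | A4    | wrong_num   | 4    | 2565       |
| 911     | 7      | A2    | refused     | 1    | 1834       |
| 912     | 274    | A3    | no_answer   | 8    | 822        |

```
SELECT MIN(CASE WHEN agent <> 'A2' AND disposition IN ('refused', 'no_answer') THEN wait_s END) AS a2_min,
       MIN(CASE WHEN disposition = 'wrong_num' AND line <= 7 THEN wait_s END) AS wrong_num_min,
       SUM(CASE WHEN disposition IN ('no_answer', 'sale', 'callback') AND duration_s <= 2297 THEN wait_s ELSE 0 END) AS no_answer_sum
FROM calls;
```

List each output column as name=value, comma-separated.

a2_min=274, wrong_num_min=481, no_answer_sum=2368

[a2_min: agent <> 'A2' AND disposition IN ('refused', 'no_answer')]
call_id=900: ✗
call_id=901: ✗
call_id=902: ✗
call_id=903: ✗
call_id=904: ✗
call_id=905: ✗
call_id=906: ✗
call_id=907: ✗
call_id=908: ✓ → 400
call_id=909: ✗
call_id=910: ✗
call_id=911: ✗
call_id=912: ✓ → 274
a2_min = MIN(400, 274) = 274
—
[wrong_num_min: disposition = 'wrong_num' AND line <= 7]
call_id=900: ✗
call_id=901: ✗
call_id=902: ✗
call_id=903: ✗
call_id=904: ✓ → 561
call_id=905: ✗
call_id=906: ✗
call_id=907: ✗
call_id=908: ✗
call_id=909: ✗
call_id=910: ✓ → 481
call_id=911: ✗
call_id=912: ✗
wrong_num_min = MIN(561, 481) = 481
—
[no_answer_sum: disposition IN ('no_answer', 'sale', 'callback') AND duration_s <= 2297]
call_id=900: ✓ → 357
call_id=901: ✗
call_id=902: ✓ → 114
call_id=903: ✓ → 102
call_id=904: ✗
call_id=905: ✓ → 583
call_id=906: ✓ → 345
call_id=907: ✓ → 287
call_id=908: ✗
call_id=909: ✓ → 306
call_id=910: ✗
call_id=911: ✗
call_id=912: ✓ → 274
no_answer_sum = 357 + 114 + 102 + 583 + 345 + 287 + 306 + 274 = 2368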